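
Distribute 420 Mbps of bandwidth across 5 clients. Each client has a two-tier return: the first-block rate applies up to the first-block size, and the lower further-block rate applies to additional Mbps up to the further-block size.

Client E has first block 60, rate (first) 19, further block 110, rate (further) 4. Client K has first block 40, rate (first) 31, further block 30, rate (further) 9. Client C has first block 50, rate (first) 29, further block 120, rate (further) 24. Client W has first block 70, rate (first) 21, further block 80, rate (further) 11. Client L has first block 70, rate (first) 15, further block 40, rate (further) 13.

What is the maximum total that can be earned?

9360

Rank every tier by rate: Client K/first 31 > Client C/first 29 > Client C/second 24 > Client W/first 21 > Client E/first 19 > Client L/first 15 > Client L/second 13 > Client W/second 11 > Client K/second 9 > Client E/second 4.
Client K first at 31: fill all 40 ; 380 left.
Client C first at 29: fill all 50 ; 330 left.
Client C second at 24: fill all 120 ; 210 left.
Client W/first (21): +70 ; 140 left.
Client E/first (19): +60 ; 80 left.
Fill Client L first block (70 at 15) ; 10 left.
Client L/second: +10 of 40 at 13; pool empty.
Total = 31×40 + 29×50 + 24×120 + 21×70 + 19×60 + 15×70 + 13×10 = 9360.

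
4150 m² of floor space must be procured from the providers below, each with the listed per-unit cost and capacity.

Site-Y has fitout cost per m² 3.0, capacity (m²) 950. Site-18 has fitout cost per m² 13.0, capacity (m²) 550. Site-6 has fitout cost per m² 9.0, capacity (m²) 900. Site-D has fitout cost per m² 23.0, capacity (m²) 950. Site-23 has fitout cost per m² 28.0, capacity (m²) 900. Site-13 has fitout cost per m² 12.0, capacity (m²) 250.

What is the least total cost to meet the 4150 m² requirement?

58350

Cheapest first:
Site-Y at 3.0: take all 950 m² ; 3200 still needed.
Site-6 at 9.0: take all 900 m² ; 2300 still needed.
Take 250 from Site-13 at 12.0 ; need 2050 more.
Take 550 from Site-18 at 13.0 ; need 1500 more.
Site-D (23.0): use full 950 ; 550 m² to go.
Site-23 (28.0): take the remaining 550 ; done.
Cost = 950×3.0 + 900×9.0 + 250×12.0 + 550×13.0 + 950×23.0 + 550×28.0 = 58350.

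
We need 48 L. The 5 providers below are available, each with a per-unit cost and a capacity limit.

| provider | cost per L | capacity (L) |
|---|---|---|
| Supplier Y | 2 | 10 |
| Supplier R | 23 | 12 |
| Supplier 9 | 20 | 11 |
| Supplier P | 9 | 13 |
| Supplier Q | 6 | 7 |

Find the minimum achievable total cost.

Cheapest first:
Take 10 from Supplier Y at 2 — need 38 more.
Supplier Q at 6: take all 7 L — 31 still needed.
Supplier P at 9: take all 13 L — 18 still needed.
Supplier 9 at 20: take all 11 L — 7 still needed.
Take 7 from Supplier R at 23 to finish.
Cost = 10×2 + 7×6 + 13×9 + 11×20 + 7×23 = 560.

560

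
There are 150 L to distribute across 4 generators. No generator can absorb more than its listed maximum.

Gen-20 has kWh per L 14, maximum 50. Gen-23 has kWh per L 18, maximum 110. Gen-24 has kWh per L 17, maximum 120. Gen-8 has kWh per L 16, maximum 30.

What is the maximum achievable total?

2660

Order the generators by kWh per L: Gen-23 18 > Gen-24 17 > Gen-8 16 > Gen-20 14.
Give Gen-23 110 to hit its cap of 110 — 40 left.
Gen-24: +40 (room for 120) → 40. Pool exhausted.
Total = 18×110 + 17×40 = 2660.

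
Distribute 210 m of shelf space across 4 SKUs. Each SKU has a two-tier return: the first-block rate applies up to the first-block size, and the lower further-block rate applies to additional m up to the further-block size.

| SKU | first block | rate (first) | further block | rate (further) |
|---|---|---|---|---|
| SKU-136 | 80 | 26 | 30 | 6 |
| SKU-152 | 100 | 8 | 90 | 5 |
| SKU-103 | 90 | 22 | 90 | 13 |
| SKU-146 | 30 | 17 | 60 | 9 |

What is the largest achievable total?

4700

Order all 8 blocks by rate: SKU-136/T1 26 > SKU-103/T1 22 > SKU-146/T1 17 > SKU-103/T2 13 > SKU-146/T2 9 > SKU-152/T1 8 > SKU-136/T2 6 > SKU-152/T2 5.
SKU-136/T1 (26): +80 ; 130 left.
SKU-103/T1 (22): +90 ; 40 left.
Fill SKU-146 T1 block (30 at 17) ; 10 left.
SKU-103/T2: +10 of 90 at 13; pool empty.
Total = 26×80 + 22×90 + 17×30 + 13×10 = 4700.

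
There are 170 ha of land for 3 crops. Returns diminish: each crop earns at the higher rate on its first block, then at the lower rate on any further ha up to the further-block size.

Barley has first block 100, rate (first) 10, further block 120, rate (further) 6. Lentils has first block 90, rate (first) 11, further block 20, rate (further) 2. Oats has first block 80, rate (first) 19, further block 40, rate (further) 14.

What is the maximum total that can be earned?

Treat each block as its own option and order by rate: Oats/tier1 19 > Oats/tier2 14 > Lentils/tier1 11 > Barley/tier1 10 > Barley/tier2 6 > Lentils/tier2 2.
Fill Oats tier1 block (80 at 19) → 90 left.
Fill Oats tier2 block (40 at 14) → 50 left.
50 remain; put them into Lentils tier1 at 11.
Total = 19×80 + 14×40 + 11×50 = 2630.

2630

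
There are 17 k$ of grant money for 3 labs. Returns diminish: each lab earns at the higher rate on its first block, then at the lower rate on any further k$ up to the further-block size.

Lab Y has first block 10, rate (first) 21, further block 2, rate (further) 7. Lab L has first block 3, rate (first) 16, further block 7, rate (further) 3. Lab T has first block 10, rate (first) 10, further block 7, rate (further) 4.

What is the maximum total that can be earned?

Rank every tier by rate: Lab Y/tier1 21 > Lab L/tier1 16 > Lab T/tier1 10 > Lab Y/tier2 7 > Lab T/tier2 4 > Lab L/tier2 3.
Lab Y tier1 at 21: fill all 10 → 7 left.
Lab L/tier1 (16): +3 → 4 left.
Lab T tier1 at 10: only 4 left, fill 4.
Total = 21×10 + 16×3 + 10×4 = 298.

298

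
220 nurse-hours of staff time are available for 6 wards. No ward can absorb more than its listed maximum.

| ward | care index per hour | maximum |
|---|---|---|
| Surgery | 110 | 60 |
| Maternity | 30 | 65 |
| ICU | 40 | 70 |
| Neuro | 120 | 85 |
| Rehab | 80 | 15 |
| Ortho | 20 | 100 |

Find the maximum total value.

20400

Highest care index per hour first: Neuro 120 > Surgery 110 > Rehab 80 > ICU 40 > Maternity 30 > Ortho 20.
Give Neuro 85 to hit its cap of 85 ; 135 left.
Surgery: +60 to 60 (cap) ; 75 left.
Give Rehab 15 to hit its cap of 15 ; 60 left.
ICU has room for 70 but only 60 remain, so it gets 60.
Total = 110×60 + 40×60 + 120×85 + 80×15 = 20400.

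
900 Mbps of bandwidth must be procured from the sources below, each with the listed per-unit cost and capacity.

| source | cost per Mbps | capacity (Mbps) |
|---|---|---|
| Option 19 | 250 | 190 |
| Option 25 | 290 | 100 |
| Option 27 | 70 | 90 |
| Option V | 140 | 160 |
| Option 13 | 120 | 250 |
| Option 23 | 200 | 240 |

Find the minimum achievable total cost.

146700

Cheapest first:
Option 27 (70): use full 90 ; 810 Mbps to go.
Option 13 (120): use full 250 ; 560 Mbps to go.
Option V at 140: take all 160 Mbps ; 400 still needed.
Take 240 from Option 23 at 200 ; need 160 more.
Take 160 from Option 19 at 250 to finish.
Option 25: unused.
Cost = 90×70 + 250×120 + 160×140 + 240×200 + 160×250 = 146700.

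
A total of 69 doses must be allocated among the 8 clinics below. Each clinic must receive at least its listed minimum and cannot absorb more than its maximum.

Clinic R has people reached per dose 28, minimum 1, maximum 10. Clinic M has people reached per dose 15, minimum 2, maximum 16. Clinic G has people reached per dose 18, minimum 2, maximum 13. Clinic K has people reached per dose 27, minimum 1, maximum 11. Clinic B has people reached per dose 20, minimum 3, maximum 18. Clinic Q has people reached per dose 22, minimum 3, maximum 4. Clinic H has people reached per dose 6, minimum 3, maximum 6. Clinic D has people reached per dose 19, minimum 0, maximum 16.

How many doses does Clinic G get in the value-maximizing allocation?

Meeting every minimum uses 1+2+2+1+3+3+3+0 = 15 doses, leaving 54.
Highest people reached per dose first: Clinic R 28 > Clinic K 27 > Clinic Q 22 > Clinic B 20 > Clinic D 19 > Clinic G 18 > Clinic M 15 > Clinic H 6.
Give Clinic R 9 more to hit its cap of 10 → 45 left.
Clinic K: +10 to 11 (cap) → 35 left.
Clinic Q takes 1 more to reach its cap of 4 → 34 left.
Clinic B takes 15 more to reach its cap of 18 → 19 left.
Clinic D takes 16 more to reach its cap of 16 → 3 left.
Only 3 left; Clinic G takes them to reach 5.

5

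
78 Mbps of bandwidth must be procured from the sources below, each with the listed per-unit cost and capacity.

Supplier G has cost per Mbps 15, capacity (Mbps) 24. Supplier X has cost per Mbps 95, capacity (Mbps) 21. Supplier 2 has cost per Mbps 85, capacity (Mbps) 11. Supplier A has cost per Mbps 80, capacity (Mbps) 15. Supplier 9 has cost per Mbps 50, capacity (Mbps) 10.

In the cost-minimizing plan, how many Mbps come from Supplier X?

Cheapest first:
Take 24 from Supplier G at 15 ; need 54 more.
Supplier 9 (50): use full 10 ; 44 Mbps to go.
Supplier A (80): use full 15 ; 29 Mbps to go.
Supplier 2 (85): use full 11 ; 18 Mbps to go.
Supplier X at 95: take 18 of its 21 ; requirement met.

18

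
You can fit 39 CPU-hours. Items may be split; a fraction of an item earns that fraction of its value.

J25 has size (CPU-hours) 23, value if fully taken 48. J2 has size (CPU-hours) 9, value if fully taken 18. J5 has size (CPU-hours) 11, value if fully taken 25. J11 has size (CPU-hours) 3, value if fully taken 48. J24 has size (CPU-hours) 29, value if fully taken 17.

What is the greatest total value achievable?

Sort by value density: J11 48/3≈16, J5 25/11≈2.27, J25 48/23≈2.09, J2 18/9≈2, J24 17/29≈0.586.
All 3 CPU-hours of J11 fit (value 48) → 36 remain.
J5: take in full, 11 CPU-hours for value 25 → 25 left.
Take all of J25 (23 CPU-hours, value 48) → 2 CPU-hours left.
Fill the last 2 CPU-hours with part of J2: 2/9 of it earns 4.
Total value = 125.

125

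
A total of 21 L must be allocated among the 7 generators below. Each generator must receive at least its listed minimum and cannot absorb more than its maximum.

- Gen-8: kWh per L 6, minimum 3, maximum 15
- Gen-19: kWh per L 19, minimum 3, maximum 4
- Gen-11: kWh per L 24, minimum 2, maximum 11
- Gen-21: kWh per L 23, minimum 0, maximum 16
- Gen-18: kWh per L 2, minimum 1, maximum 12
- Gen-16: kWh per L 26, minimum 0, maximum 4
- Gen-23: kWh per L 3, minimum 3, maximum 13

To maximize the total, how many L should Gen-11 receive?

Meeting every minimum uses 3+3+2+0+1+0+3 = 12 L, leaving 9.
Highest kWh per L first: Gen-16 26 > Gen-11 24 > Gen-21 23 > Gen-19 19 > Gen-8 6 > Gen-23 3 > Gen-18 2.
Give Gen-16 4 more to hit its cap of 4 — 5 left.
Only 5 left; Gen-11 takes them to reach 7.

7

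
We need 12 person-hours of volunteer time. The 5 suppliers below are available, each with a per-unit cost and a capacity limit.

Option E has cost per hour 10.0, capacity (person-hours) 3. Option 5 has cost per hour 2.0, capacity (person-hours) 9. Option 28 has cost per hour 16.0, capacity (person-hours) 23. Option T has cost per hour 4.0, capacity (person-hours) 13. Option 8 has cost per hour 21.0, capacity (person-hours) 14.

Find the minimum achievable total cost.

30

Use suppliers in increasing cost order.
Option 5 (2.0): use full 9 → 3 person-hours to go.
Take 3 from Option T at 4.0 to finish.
Option E, Option 28, Option 8: unused.
Cost = 9×2.0 + 3×4.0 = 30.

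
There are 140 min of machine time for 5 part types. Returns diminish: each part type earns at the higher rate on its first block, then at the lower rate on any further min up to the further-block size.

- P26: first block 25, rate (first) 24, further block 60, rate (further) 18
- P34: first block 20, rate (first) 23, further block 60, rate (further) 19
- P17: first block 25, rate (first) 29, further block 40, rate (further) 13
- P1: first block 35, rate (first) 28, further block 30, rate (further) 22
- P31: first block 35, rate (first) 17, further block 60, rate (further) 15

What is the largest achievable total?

Treat each block as its own option and order by rate: P17/tier1 29 > P1/tier1 28 > P26/tier1 24 > P34/tier1 23 > P1/tier2 22 > P34/tier2 19 > P26/tier2 18 > P31/tier1 17 > P31/tier2 15 > P17/tier2 13.
Fill P17 tier1 block (25 at 29) → 115 left.
Fill P1 tier1 block (35 at 28) → 80 left.
P26 tier1 at 24: fill all 25 → 55 left.
P34/tier1 (23): +20 → 35 left.
Fill P1 tier2 block (30 at 22) → 5 left.
P34/tier2: +5 of 60 at 19; pool empty.
Total = 29×25 + 28×35 + 24×25 + 23×20 + 22×30 + 19×5 = 3520.

3520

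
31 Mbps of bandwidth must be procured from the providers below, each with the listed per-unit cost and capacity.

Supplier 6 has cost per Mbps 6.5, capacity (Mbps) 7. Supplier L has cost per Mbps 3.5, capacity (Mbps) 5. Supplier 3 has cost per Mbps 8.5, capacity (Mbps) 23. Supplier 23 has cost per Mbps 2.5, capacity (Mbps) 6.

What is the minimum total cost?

188.5

Cheapest first:
Take 6 from Supplier 23 at 2.5 — need 25 more.
Supplier L (3.5): use full 5 — 20 Mbps to go.
Take 7 from Supplier 6 at 6.5 — need 13 more.
Take 13 from Supplier 3 at 8.5 to finish.
Cost = 6×2.5 + 5×3.5 + 7×6.5 + 13×8.5 = 188.5.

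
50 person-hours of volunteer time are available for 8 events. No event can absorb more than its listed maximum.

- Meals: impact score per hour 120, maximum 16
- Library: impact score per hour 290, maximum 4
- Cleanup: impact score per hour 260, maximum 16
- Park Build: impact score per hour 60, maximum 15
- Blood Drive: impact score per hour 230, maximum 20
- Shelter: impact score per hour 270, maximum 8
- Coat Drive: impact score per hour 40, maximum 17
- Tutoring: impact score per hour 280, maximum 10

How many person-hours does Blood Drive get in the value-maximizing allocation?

Order the events by impact score per hour: Library 290 > Tutoring 280 > Shelter 270 > Cleanup 260 > Blood Drive 230 > Meals 120 > Park Build 60 > Coat Drive 40.
Library: +4 to 4 (cap) — 46 left.
Tutoring takes 10 to reach its cap of 10 — 36 left.
Shelter: +8 to 8 (cap) — 28 left.
Give Cleanup 16 to hit its cap of 16 — 12 left.
Blood Drive has room for 20 but only 12 remain, so it gets 12.

12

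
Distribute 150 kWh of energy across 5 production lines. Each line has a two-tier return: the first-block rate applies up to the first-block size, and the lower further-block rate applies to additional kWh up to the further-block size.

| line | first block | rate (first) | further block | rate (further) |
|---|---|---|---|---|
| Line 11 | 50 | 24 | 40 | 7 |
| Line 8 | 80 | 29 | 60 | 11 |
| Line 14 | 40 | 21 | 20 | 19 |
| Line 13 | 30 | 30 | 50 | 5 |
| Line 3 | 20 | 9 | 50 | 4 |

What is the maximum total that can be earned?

Rank every tier by rate: Line 13/tier1 30 > Line 8/tier1 29 > Line 11/tier1 24 > Line 14/tier1 21 > Line 14/tier2 19 > Line 8/tier2 11 > Line 3/tier1 9 > Line 11/tier2 7 > Line 13/tier2 5 > Line 3/tier2 4.
Line 13/tier1 (30): +30 — 120 left.
Fill Line 8 tier1 block (80 at 29) — 40 left.
40 remain; put them into Line 11 tier1 at 24.
Total = 30×30 + 29×80 + 24×40 = 4180.

4180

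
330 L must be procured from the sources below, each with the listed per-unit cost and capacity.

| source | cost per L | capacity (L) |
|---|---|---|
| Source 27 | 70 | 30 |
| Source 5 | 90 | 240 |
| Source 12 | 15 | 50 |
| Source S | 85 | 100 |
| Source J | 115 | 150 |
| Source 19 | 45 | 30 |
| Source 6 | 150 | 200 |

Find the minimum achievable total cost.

23500

Cheapest first:
Take 50 from Source 12 at 15 — need 280 more.
Source 19 (45): use full 30 — 250 L to go.
Source 27 (70): use full 30 — 220 L to go.
Source S at 85: take all 100 L — 120 still needed.
Source 5 at 90: take 120 of its 240 — requirement met.
Source J, Source 6: unused.
Cost = 50×15 + 30×45 + 30×70 + 100×85 + 120×90 = 23500.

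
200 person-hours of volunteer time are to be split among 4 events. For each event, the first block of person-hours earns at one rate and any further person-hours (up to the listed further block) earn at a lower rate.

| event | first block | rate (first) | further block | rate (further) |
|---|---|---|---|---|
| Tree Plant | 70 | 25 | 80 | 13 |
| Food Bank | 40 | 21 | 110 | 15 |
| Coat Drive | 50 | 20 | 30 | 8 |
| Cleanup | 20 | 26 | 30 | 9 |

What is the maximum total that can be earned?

Rank every tier by rate: Cleanup/first 26 > Tree Plant/first 25 > Food Bank/first 21 > Coat Drive/first 20 > Food Bank/second 15 > Tree Plant/second 13 > Cleanup/second 9 > Coat Drive/second 8.
Cleanup/first (26): +20 ; 180 left.
Tree Plant/first (25): +70 ; 110 left.
Food Bank first at 21: fill all 40 ; 70 left.
Coat Drive/first (20): +50 ; 20 left.
Food Bank/second: +20 of 110 at 15; pool empty.
Total = 26×20 + 25×70 + 21×40 + 20×50 + 15×20 = 4410.

4410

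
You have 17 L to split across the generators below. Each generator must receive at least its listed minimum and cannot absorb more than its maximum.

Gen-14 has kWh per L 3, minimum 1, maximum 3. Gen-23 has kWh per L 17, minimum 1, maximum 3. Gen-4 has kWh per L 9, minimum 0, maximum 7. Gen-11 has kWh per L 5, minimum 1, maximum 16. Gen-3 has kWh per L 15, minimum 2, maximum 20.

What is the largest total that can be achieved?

Meeting every minimum uses 1+1+0+1+2 = 5 L, leaving 12.
Rank by kWh per L: Gen-23 17 > Gen-3 15 > Gen-4 9 > Gen-11 5 > Gen-14 3.
Gen-23: +2 to 3 (cap) ; 10 left.
Gen-3: +10 (room for 18) → 12. Pool exhausted.
Total = 3×1 + 17×3 + 5×1 + 15×12 = 239.

239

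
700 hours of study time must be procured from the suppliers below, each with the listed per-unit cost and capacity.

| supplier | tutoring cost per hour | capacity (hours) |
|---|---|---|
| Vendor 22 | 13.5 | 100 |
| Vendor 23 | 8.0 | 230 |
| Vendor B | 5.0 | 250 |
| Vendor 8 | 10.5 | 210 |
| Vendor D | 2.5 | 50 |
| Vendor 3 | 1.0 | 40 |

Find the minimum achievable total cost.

4620

Use suppliers in increasing cost order.
Vendor 3 at 1.0: take all 40 hours ; 660 still needed.
Take 50 from Vendor D at 2.5 ; need 610 more.
Vendor B (5.0): use full 250 ; 360 hours to go.
Vendor 23 (8.0): use full 230 ; 130 hours to go.
Vendor 8 (10.5): take the remaining 130 ; done.
Vendor 22: unused.
Cost = 40×1.0 + 50×2.5 + 250×5.0 + 230×8.0 + 130×10.5 = 4620.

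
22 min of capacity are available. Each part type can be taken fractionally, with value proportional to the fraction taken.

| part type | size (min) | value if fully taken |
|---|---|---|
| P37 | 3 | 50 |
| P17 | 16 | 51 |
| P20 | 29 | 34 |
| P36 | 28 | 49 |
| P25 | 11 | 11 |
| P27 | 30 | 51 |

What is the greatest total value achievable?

106.25

Rank by value-to-size ratio: P37 50/3≈16.7, P17 51/16≈3.19, P36 49/28≈1.75, P27 51/30≈1.7, P20 34/29≈1.17, P25 11/11≈1.
P37: take in full, 3 min for value 50 ; 19 left.
P17: take in full, 16 min for value 51 ; 3 left.
Only 3 min remain; take 3/28 of P36 for value 49×3/28 = 5.25.
Total value = 106.25.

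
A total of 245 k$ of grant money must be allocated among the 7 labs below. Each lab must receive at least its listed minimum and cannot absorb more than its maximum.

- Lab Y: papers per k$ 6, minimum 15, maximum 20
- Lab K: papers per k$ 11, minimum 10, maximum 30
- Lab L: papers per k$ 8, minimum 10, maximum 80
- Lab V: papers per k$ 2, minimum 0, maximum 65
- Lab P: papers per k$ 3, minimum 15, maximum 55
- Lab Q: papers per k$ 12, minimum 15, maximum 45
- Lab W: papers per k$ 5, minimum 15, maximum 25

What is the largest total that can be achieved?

1890

Meeting every minimum uses 15+10+10+0+15+15+15 = 80 k$, leaving 165.
Rank by papers per k$: Lab Q 12 > Lab K 11 > Lab L 8 > Lab Y 6 > Lab W 5 > Lab P 3 > Lab V 2.
Lab Q takes 30 more to reach its cap of 45 — 135 left.
Give Lab K 20 more to hit its cap of 30 — 115 left.
Lab L: +70 to 80 (cap) — 45 left.
Lab Y takes 5 more to reach its cap of 20 — 40 left.
Lab W takes 10 more to reach its cap of 25 — 30 left.
Lab P: +30 (room for 40) → 45. Pool exhausted.
Total = 6×20 + 11×30 + 8×80 + 3×45 + 12×45 + 5×25 = 1890.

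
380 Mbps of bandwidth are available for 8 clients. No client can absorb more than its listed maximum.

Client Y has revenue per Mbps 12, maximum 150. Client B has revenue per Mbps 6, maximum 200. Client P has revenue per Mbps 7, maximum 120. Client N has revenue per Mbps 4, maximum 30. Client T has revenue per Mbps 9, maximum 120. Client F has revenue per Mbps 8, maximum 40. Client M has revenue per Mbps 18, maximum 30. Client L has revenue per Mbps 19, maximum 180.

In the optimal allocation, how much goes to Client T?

20

Highest revenue per Mbps first: Client L 19 > Client M 18 > Client Y 12 > Client T 9 > Client F 8 > Client P 7 > Client B 6 > Client N 4.
Client L: +180 to 180 (cap) ; 200 left.
Client M: +30 to 30 (cap) ; 170 left.
Give Client Y 150 to hit its cap of 150 ; 20 left.
Client T has room for 120 but only 20 remain, so it gets 20.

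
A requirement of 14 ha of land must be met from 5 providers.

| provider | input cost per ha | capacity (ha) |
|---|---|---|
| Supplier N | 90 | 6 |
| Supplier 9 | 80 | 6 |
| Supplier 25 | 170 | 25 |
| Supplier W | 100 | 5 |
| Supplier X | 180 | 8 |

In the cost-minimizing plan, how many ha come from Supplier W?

2

Fill from the cheapest provider first.
Supplier 9 at 80: take all 6 ha — 8 still needed.
Take 6 from Supplier N at 90 — need 2 more.
Supplier W (100): take the remaining 2 — done.
Supplier 25, Supplier X: unused.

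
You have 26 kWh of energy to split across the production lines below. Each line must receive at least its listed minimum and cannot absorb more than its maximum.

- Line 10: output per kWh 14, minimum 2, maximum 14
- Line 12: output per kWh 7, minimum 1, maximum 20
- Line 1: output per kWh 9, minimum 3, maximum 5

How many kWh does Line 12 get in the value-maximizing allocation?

Meeting every minimum uses 2+1+3 = 6 kWh, leaving 20.
Rank by output per kWh: Line 10 14 > Line 1 9 > Line 12 7.
Line 10: +12 to 14 (cap) → 8 left.
Line 1 takes 2 more to reach its cap of 5 → 6 left.
Line 12: +6 (room for 19) → 7. Pool exhausted.

7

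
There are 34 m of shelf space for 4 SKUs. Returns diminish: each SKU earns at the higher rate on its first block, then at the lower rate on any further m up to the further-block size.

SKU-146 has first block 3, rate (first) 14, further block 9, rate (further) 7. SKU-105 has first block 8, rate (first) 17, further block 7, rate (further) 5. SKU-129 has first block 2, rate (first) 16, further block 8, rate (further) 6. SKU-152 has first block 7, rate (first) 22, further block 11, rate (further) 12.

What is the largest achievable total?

517

Rank every tier by rate: SKU-152/T1 22 > SKU-105/T1 17 > SKU-129/T1 16 > SKU-146/T1 14 > SKU-152/T2 12 > SKU-146/T2 7 > SKU-129/T2 6 > SKU-105/T2 5.
SKU-152/T1 (22): +7 — 27 left.
SKU-105/T1 (17): +8 — 19 left.
Fill SKU-129 T1 block (2 at 16) — 17 left.
SKU-146/T1 (14): +3 — 14 left.
SKU-152 T2 at 12: fill all 11 — 3 left.
SKU-146/T2: +3 of 9 at 7; pool empty.
Total = 22×7 + 17×8 + 16×2 + 14×3 + 12×11 + 7×3 = 517.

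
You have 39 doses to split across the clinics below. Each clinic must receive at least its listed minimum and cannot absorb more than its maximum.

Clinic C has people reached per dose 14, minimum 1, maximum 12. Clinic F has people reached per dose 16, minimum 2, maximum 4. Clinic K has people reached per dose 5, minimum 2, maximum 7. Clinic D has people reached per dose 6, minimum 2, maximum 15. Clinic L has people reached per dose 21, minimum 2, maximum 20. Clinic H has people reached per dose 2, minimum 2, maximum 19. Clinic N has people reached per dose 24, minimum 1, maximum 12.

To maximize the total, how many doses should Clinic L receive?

Meeting every minimum uses 1+2+2+2+2+2+1 = 12 doses, leaving 27.
Rank by people reached per dose: Clinic N 24 > Clinic L 21 > Clinic F 16 > Clinic C 14 > Clinic D 6 > Clinic K 5 > Clinic H 2.
Clinic N takes 11 more to reach its cap of 12 — 16 left.
Clinic L: +16 (room for 18) → 18. Pool exhausted.

18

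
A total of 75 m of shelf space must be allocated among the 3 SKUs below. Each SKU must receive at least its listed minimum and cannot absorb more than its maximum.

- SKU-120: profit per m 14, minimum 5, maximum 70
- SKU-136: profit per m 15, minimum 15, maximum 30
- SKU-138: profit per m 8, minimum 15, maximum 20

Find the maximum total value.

990

Meeting every minimum uses 5+15+15 = 35 m, leaving 40.
Order the SKUs by profit per m: SKU-136 15 > SKU-120 14 > SKU-138 8.
Give SKU-136 15 more to hit its cap of 30 — 25 left.
SKU-120: +25 (room for 65) → 30. Pool exhausted.
Total = 14×30 + 15×30 + 8×15 = 990.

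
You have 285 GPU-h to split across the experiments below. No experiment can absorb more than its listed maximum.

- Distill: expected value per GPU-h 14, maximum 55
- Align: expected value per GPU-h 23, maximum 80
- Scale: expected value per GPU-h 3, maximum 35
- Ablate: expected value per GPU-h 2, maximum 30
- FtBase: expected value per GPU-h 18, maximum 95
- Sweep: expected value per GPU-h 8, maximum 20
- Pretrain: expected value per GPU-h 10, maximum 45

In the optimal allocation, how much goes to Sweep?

10

Rank by expected value per GPU-h: Align 23 > FtBase 18 > Distill 14 > Pretrain 10 > Sweep 8 > Scale 3 > Ablate 2.
Align: +80 to 80 (cap) ; 205 left.
FtBase: +95 to 95 (cap) ; 110 left.
Distill: +55 to 55 (cap) ; 55 left.
Pretrain: +45 to 45 (cap) ; 10 left.
Sweep: +10 (room for 20) → 10. Pool exhausted.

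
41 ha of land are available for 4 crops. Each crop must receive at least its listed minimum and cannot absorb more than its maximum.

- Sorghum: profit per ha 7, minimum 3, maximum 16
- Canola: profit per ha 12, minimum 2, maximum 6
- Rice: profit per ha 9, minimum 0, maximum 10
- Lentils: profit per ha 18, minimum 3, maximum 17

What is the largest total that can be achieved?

524

Meeting every minimum uses 3+2+0+3 = 8 ha, leaving 33.
Highest profit per ha first: Lentils 18 > Canola 12 > Rice 9 > Sorghum 7.
Lentils takes 14 more to reach its cap of 17 → 19 left.
Canola takes 4 more to reach its cap of 6 → 15 left.
Rice takes 10 more to reach its cap of 10 → 5 left.
Sorghum has room for 13 more but only 5 remain, so it gets 8.
Total = 7×8 + 12×6 + 9×10 + 18×17 = 524.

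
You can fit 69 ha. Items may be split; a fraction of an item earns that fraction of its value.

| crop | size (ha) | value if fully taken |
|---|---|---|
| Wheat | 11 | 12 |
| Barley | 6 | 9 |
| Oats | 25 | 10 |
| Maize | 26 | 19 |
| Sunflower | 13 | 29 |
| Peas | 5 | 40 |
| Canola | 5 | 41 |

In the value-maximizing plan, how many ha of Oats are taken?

Best value per unit of size first: Canola 41/5≈8.2, Peas 40/5≈8, Sunflower 29/13≈2.23, Barley 9/6≈1.5, Wheat 12/11≈1.09, Maize 19/26≈0.731, Oats 10/25≈0.4.
Take all of Canola (5 ha, value 41) → 64 ha left.
Peas: take in full, 5 ha for value 40 → 59 left.
Take all of Sunflower (13 ha, value 29) → 46 ha left.
Take all of Barley (6 ha, value 9) → 40 ha left.
Wheat: take in full, 11 ha for value 12 → 29 left.
All 26 ha of Maize fit (value 19) → 3 remain.
Fill the last 3 ha with part of Oats: 3/25 of it earns 1.2.

3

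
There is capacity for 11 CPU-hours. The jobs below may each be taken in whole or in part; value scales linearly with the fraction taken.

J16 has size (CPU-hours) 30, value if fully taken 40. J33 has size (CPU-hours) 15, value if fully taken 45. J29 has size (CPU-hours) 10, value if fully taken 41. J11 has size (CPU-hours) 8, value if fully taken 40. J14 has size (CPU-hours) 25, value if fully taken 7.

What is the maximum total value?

52.3

Best value per unit of size first: J11 40/8≈5, J29 41/10≈4.1, J33 45/15≈3, J16 40/30≈1.33, J14 7/25≈0.28.
Take all of J11 (8 CPU-hours, value 40) — 3 CPU-hours left.
Fill the last 3 CPU-hours with part of J29: 3/10 of it earns 12.3.
Total value = 52.3.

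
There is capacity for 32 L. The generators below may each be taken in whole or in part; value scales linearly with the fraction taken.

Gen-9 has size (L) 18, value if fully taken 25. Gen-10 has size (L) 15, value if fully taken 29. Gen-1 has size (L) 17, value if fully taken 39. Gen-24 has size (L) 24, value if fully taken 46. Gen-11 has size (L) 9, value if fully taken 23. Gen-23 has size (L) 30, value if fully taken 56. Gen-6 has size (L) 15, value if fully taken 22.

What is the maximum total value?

Sort by value density: Gen-11 23/9≈2.56, Gen-1 39/17≈2.29, Gen-10 29/15≈1.93, Gen-24 46/24≈1.92, Gen-23 56/30≈1.87, Gen-6 22/15≈1.47, Gen-9 25/18≈1.39.
All 9 L of Gen-11 fit (value 23) ; 23 remain.
Gen-1: take in full, 17 L for value 39 ; 6 left.
Fill the last 6 L with part of Gen-10: 6/15 of it earns 11.6.
Total value = 73.6.

73.6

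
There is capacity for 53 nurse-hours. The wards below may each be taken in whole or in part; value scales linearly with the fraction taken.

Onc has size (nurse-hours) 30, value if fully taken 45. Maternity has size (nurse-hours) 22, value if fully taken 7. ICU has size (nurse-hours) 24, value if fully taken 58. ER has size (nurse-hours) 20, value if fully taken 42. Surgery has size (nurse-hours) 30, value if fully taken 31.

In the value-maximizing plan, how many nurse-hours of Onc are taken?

Rank by value-to-size ratio: ICU 58/24≈2.42, ER 42/20≈2.1, Onc 45/30≈1.5, Surgery 31/30≈1.03, Maternity 7/22≈0.318.
All 24 nurse-hours of ICU fit (value 58) ; 29 remain.
All 20 nurse-hours of ER fit (value 42) ; 9 remain.
9 nurse-hours left: a 9/30 share of Onc gives 45×9/30 = 13.5.

9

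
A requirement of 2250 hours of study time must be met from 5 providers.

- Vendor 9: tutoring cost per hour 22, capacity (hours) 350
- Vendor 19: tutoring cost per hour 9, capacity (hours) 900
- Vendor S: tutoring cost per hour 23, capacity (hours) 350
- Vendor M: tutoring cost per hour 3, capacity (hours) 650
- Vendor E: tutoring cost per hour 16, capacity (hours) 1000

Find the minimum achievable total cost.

Cheapest first:
Vendor M at 3: take all 650 hours — 1600 still needed.
Take 900 from Vendor 19 at 9 — need 700 more.
Vendor E (16): take the remaining 700 — done.
Vendor 9, Vendor S: unused.
Cost = 650×3 + 900×9 + 700×16 = 21250.

21250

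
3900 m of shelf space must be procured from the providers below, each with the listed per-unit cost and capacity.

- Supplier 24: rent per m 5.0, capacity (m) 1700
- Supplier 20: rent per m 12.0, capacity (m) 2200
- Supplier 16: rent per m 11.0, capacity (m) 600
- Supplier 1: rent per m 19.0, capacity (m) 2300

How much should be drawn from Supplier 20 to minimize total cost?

1600

Cheapest first:
Supplier 24 at 5.0: take all 1700 m ; 2200 still needed.
Take 600 from Supplier 16 at 11.0 ; need 1600 more.
Supplier 20 (12.0): take the remaining 1600 ; done.
Supplier 1: unused.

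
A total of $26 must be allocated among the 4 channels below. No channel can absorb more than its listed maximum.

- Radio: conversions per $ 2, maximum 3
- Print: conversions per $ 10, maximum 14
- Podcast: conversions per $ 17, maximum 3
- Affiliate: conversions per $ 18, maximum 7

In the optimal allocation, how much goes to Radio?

Highest conversions per $ first: Affiliate 18 > Podcast 17 > Print 10 > Radio 2.
Affiliate takes 7 to reach its cap of 7 ; 19 left.
Podcast takes 3 to reach its cap of 3 ; 16 left.
Give Print 14 to hit its cap of 14 ; 2 left.
Only 2 left; Radio takes them to reach 2.

2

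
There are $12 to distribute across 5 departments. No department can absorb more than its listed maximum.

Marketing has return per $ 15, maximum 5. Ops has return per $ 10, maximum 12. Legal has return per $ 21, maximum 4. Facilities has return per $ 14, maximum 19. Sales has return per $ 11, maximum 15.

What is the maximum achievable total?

Rank by return per $: Legal 21 > Marketing 15 > Facilities 14 > Sales 11 > Ops 10.
Legal: +4 to 4 (cap) ; 8 left.
Give Marketing 5 to hit its cap of 5 ; 3 left.
Facilities has room for 19 but only 3 remain, so it gets 3.
Total = 15×5 + 21×4 + 14×3 = 201.

201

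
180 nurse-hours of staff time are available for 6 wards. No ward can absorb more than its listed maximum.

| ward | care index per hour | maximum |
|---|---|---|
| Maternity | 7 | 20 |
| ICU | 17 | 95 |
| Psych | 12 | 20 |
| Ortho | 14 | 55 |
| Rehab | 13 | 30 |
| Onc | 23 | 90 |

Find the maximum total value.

Rank by care index per hour: Onc 23 > ICU 17 > Ortho 14 > Rehab 13 > Psych 12 > Maternity 7.
Onc: +90 to 90 (cap) ; 90 left.
ICU: +90 (room for 95) → 90. Pool exhausted.
Total = 17×90 + 23×90 = 3600.

3600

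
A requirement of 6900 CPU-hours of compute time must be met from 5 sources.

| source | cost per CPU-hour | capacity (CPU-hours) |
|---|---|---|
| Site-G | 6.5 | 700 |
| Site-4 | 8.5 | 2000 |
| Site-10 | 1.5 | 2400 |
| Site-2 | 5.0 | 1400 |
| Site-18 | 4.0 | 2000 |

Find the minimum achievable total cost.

Fill from the cheapest source first.
Site-10 at 1.5: take all 2400 CPU-hours — 4500 still needed.
Site-18 (4.0): use full 2000 — 2500 CPU-hours to go.
Site-2 (5.0): use full 1400 — 1100 CPU-hours to go.
Site-G (6.5): use full 700 — 400 CPU-hours to go.
Site-4 (8.5): take the remaining 400 — done.
Cost = 2400×1.5 + 2000×4.0 + 1400×5.0 + 700×6.5 + 400×8.5 = 26550.

26550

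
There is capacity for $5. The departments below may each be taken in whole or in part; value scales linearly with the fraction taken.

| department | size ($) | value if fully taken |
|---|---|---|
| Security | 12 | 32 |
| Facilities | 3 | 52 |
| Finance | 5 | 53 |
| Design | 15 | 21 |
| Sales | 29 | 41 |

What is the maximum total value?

Sort by value density: Facilities 52/3≈17.3, Finance 53/5≈10.6, Security 32/12≈2.67, Sales 41/29≈1.41, Design 21/15≈1.4.
Take all of Facilities (3 $, value 52) ; 2 $ left.
2 $ left: a 2/5 share of Finance gives 53×2/5 = 21.2.
Total value = 73.2.

73.2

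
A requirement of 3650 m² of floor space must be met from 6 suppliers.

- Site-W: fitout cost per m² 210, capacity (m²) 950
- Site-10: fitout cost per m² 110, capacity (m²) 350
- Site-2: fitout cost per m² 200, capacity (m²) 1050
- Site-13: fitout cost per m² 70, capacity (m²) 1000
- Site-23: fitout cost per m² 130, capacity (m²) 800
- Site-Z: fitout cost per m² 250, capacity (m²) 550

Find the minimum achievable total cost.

Cheapest first:
Site-13 at 70: take all 1000 m² → 2650 still needed.
Site-10 at 110: take all 350 m² → 2300 still needed.
Take 800 from Site-23 at 130 → need 1500 more.
Site-2 (200): use full 1050 → 450 m² to go.
Take 450 from Site-W at 210 to finish.
Site-Z: unused.
Cost = 1000×70 + 350×110 + 800×130 + 1050×200 + 450×210 = 517000.

517000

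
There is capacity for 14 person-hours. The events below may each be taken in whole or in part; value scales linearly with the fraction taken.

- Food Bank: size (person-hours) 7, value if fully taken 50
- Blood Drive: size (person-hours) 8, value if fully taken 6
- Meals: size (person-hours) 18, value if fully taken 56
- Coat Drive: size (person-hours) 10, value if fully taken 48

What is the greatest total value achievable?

83.6

Rank by value-to-size ratio: Food Bank 50/7≈7.14, Coat Drive 48/10≈4.8, Meals 56/18≈3.11, Blood Drive 6/8≈0.75.
Food Bank: take in full, 7 person-hours for value 50 — 7 left.
7 person-hours left: a 7/10 share of Coat Drive gives 48×7/10 = 33.6.
Total value = 83.6.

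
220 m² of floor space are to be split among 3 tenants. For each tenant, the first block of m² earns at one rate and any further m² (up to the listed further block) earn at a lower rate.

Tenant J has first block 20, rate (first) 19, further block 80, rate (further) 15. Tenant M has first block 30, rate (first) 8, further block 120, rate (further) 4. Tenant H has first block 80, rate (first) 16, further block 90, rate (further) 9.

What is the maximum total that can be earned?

3220

Order all 6 blocks by rate: Tenant J/first 19 > Tenant H/first 16 > Tenant J/second 15 > Tenant H/second 9 > Tenant M/first 8 > Tenant M/second 4.
Tenant J/first (19): +20 — 200 left.
Fill Tenant H first block (80 at 16) — 120 left.
Tenant J second at 15: fill all 80 — 40 left.
Tenant H second at 9: only 40 left, fill 40.
Total = 19×20 + 16×80 + 15×80 + 9×40 = 3220.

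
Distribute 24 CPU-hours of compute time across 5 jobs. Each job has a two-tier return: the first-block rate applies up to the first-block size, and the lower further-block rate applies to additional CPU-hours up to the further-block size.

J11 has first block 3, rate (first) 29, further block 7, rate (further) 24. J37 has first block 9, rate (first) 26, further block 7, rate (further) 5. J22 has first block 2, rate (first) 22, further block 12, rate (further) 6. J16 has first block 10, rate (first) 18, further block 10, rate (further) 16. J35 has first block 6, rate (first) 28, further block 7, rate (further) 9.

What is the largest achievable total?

Rank every tier by rate: J11/T1 29 > J35/T1 28 > J37/T1 26 > J11/T2 24 > J22/T1 22 > J16/T1 18 > J16/T2 16 > J35/T2 9 > J22/T2 6 > J37/T2 5.
J11 T1 at 29: fill all 3 — 21 left.
Fill J35 T1 block (6 at 28) — 15 left.
J37 T1 at 26: fill all 9 — 6 left.
J11 T2 at 24: only 6 left, fill 6.
Total = 29×3 + 28×6 + 26×9 + 24×6 = 633.

633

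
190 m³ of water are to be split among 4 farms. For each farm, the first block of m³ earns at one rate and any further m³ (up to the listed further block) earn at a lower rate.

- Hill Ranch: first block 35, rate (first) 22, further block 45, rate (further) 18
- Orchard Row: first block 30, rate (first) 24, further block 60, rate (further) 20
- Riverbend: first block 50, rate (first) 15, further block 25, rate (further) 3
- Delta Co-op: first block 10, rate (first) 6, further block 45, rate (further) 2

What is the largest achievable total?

3800

Order all 8 blocks by rate: Orchard Row/tier1 24 > Hill Ranch/tier1 22 > Orchard Row/tier2 20 > Hill Ranch/tier2 18 > Riverbend/tier1 15 > Delta Co-op/tier1 6 > Riverbend/tier2 3 > Delta Co-op/tier2 2.
Orchard Row tier1 at 24: fill all 30 — 160 left.
Hill Ranch tier1 at 22: fill all 35 — 125 left.
Orchard Row tier2 at 20: fill all 60 — 65 left.
Hill Ranch tier2 at 18: fill all 45 — 20 left.
Riverbend/tier1: +20 of 50 at 15; pool empty.
Total = 24×30 + 22×35 + 20×60 + 18×45 + 15×20 = 3800.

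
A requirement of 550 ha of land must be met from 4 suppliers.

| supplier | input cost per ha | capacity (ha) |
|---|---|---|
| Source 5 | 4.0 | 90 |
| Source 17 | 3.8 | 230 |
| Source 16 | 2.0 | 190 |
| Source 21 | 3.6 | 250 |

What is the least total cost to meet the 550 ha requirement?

1698

Fill from the cheapest supplier first.
Take 190 from Source 16 at 2.0 ; need 360 more.
Source 21 at 3.6: take all 250 ha ; 110 still needed.
Take 110 from Source 17 at 3.8 to finish.
Source 5: unused.
Cost = 190×2.0 + 250×3.6 + 110×3.8 = 1698.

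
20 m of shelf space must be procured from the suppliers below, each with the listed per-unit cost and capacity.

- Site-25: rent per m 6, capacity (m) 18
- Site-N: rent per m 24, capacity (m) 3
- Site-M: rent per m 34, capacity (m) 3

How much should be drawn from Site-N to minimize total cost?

2

Cheapest first:
Site-25 at 6: take all 18 m — 2 still needed.
Site-N (24): take the remaining 2 — done.
Site-M: unused.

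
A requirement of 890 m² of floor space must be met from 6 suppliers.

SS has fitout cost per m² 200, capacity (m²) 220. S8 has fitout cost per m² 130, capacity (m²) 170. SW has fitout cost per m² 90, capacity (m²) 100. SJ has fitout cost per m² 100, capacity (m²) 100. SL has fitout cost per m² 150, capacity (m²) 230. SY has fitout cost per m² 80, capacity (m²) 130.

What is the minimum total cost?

118000

Use suppliers in increasing cost order.
SY at 80: take all 130 m² ; 760 still needed.
SW at 90: take all 100 m² ; 660 still needed.
SJ at 100: take all 100 m² ; 560 still needed.
S8 at 130: take all 170 m² ; 390 still needed.
SL at 150: take all 230 m² ; 160 still needed.
Take 160 from SS at 200 to finish.
Cost = 130×80 + 100×90 + 100×100 + 170×130 + 230×150 + 160×200 = 118000.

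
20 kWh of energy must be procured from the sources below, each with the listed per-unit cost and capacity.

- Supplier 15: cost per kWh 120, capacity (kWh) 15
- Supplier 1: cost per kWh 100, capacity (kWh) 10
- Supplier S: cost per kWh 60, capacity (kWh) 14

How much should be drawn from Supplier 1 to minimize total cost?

Use sources in increasing cost order.
Take 14 from Supplier S at 60 → need 6 more.
Take 6 from Supplier 1 at 100 to finish.
Supplier 15: unused.

6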